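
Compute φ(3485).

Factor 3485: 3485 = 5 × 17 × 41.
φ(5) = 5 − 1 = 4.
φ(17) = 17 − 1 = 16.
φ(41) = 41 − 1 = 40.
φ(3485) = 4 × 16 × 40 = 2560.

2560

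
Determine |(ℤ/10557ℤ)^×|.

6336

First factor: 10557 = 3^3 · 17 · 23.
φ(10557) = 10557 · (1 − 1/3) · (1 − 1/17) · (1 − 1/23)
       = 10557 · 704/1173 = 6336.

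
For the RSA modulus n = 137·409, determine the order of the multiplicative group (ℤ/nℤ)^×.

φ(137) = 137 − 1 = 136.
φ(409) = 409 − 1 = 408.
Multiply: 136 · 408 = 55488.

55488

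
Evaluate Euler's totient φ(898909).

696960

Factor 898909: 898909 = 11^2 * 17 * 19 * 23.
φ(898909) = 898909 · (1 − 1/11) · (1 − 1/17) · (1 − 1/19) · (1 − 1/23)
       = 898909 · 63360/81719 = 696960.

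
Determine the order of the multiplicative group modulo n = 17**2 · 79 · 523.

11074752

φ(17^2) = 17^2 − 17^1 = 289 − 17 = 272.
φ(79) = 79 − 1 = 78.
φ(523) = 523 − 1 = 522.
Multiply: 272 · 78 · 522 = 11074752.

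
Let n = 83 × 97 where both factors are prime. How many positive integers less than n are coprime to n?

For distinct primes, φ(pq) = (p−1)(q−1) = 82 × 96 = 7872.

7872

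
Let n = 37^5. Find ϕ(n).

67469796

φ(69343957) = 69343957 · (1 − 1/37)
       = 69343957 · 36/37 = 67469796.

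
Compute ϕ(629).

576

Prime factorization: 629 = 17 · 37.
φ(629) = 629 · (1 − 1/17) · (1 − 1/37)
       = 629 · 576/629 = 576.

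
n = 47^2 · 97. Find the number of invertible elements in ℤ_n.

φ(214273) = 214273 · (1 − 1/47) · (1 − 1/97)
       = 214273 · 4416/4559 = 207552.

207552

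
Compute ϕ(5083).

5083 = 13 · 17 · 23.
φ(5083) = 5083 · (1 − 1/13) · (1 − 1/17) · (1 − 1/23)
       = 5083 · 4224/5083 = 4224.

4224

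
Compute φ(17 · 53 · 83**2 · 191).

1075892480

φ(17) = 17 − 1 = 16.
φ(53) = 53 − 1 = 52.
φ(83^2) = 83^1·(83−1) = 83·82 = 6806.
φ(191) = 191 − 1 = 190.
Multiply: 16 · 52 · 6806 · 190 = 1075892480.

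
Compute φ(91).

Prime factorization: 91 = 7 · 13.
φ(7) = 7 − 1 = 6.
φ(13) = 13 − 1 = 12.
φ(91) = 6 × 12 = 72.

72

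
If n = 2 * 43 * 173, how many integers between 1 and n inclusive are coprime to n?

φ(14878) = 14878 · (1 − 1/2) · (1 − 1/43) · (1 − 1/173)
       = 14878 · 7224/14878 = 7224.

7224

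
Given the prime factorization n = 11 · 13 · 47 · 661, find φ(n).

3643200

φ(11) = 11 − 1 = 10.
φ(13) = 13 − 1 = 12.
φ(47) = 47 − 1 = 46.
φ(661) = 661 − 1 = 660.
Since φ is multiplicative, φ(4442581) = 10 · 12 · 46 · 660 = 3643200.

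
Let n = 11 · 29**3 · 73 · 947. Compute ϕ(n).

16039013760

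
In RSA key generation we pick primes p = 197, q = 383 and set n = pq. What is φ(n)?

For distinct primes, φ(pq) = (p−1)(q−1) = 196 × 382 = 74872.

74872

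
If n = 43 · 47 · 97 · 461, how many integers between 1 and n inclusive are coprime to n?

85317120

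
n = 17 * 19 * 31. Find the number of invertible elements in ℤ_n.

φ(17) = 17 − 1 = 16.
φ(19) = 19 − 1 = 18.
φ(31) = 31 − 1 = 30.
φ(10013) = 16 × 18 × 30 = 8640.

8640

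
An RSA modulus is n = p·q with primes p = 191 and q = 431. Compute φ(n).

81700

φ(pq) = (p−1)(q−1) = 190 · 430 = 81700.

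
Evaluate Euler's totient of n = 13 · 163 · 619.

1201392

φ(13) = 13 − 1 = 12.
φ(163) = 163 − 1 = 162.
φ(619) = 619 − 1 = 618.
Since φ is multiplicative, φ(1311661) = 12 · 162 · 618 = 1201392.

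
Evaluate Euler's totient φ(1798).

Prime factorization: 1798 = 2 · 29 · 31.
φ(2) = 2 − 1 = 1.
φ(29) = 29 − 1 = 28.
φ(31) = 31 − 1 = 30.
Since φ is multiplicative, φ(1798) = 1 · 28 · 30 = 840.

840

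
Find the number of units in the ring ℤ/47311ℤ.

38720

47311 = 11^2 × 17 × 23.
φ(47311) = 47311 · (1 − 1/11) · (1 − 1/17) · (1 − 1/23)
       = 47311 · 3520/4301 = 38720.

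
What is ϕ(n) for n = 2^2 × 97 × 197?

37632

φ(76436) = 76436 · (1 − 1/2) · (1 − 1/97) · (1 − 1/197)
       = 76436 · 18816/38218 = 37632.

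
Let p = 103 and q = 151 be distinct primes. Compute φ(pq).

φ(103) = 103 − 1 = 102.
φ(151) = 151 − 1 = 150.
Multiply: 102 · 150 = 15300.

15300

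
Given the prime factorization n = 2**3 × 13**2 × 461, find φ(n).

287040

φ(623272) = 623272 · (1 − 1/2) · (1 − 1/13) · (1 − 1/461)
       = 623272 · 5520/11986 = 287040.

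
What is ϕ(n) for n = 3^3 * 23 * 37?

φ(3^3) = 3^2·(3−1) = 9·2 = 18.
φ(23) = 23 − 1 = 22.
φ(37) = 37 − 1 = 36.
Multiply: 18 · 22 · 36 = 14256.

14256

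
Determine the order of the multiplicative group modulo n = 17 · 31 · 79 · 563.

21041280

φ(17) = 17 − 1 = 16.
φ(31) = 31 − 1 = 30.
φ(79) = 79 − 1 = 78.
φ(563) = 563 − 1 = 562.
Since φ is multiplicative, φ(23439379) = 16 · 30 · 78 · 562 = 21041280.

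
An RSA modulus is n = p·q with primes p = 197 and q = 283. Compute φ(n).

55272

For distinct primes, φ(pq) = (p−1)(q−1) = 196 × 282 = 55272.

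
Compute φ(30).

8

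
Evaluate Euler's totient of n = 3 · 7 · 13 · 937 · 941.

φ(3) = 3 − 1 = 2.
φ(7) = 7 − 1 = 6.
φ(13) = 13 − 1 = 12.
φ(937) = 937 − 1 = 936.
φ(941) = 941 − 1 = 940.
Multiply: 2 · 6 · 12 · 936 · 940 = 126696960.

126696960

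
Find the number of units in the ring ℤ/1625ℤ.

1200

Prime factorization: 1625 = 5^3 * 13.
φ(1625) = 1625 · (1 − 1/5) · (1 − 1/13)
       = 1625 · 48/65 = 1200.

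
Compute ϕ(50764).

50764 = 2**2 × 7**3 × 37.
φ(50764) = 50764 · (1 − 1/2) · (1 − 1/7) · (1 − 1/37)
       = 50764 · 216/518 = 21168.

21168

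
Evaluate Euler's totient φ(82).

Factor 82: 82 = 2 · 41.
φ(2) = 2 − 1 = 1.
φ(41) = 41 − 1 = 40.
Since φ is multiplicative, φ(82) = 1 · 40 = 40.

40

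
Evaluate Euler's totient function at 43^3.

φ(43^3) = 43^2·(43−1) = 1849·42 = 77658.

77658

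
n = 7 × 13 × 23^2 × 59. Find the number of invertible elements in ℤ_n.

φ(2840201) = 2840201 · (1 − 1/7) · (1 − 1/13) · (1 − 1/23) · (1 − 1/59)
       = 2840201 · 91872/123487 = 2113056.

2113056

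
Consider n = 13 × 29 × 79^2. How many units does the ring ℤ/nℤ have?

φ(13) = 13 − 1 = 12.
φ(29) = 29 − 1 = 28.
φ(79^2) = 79^2 − 79^1 = 6241 − 79 = 6162.
Multiply: 12 · 28 · 6162 = 2070432.

2070432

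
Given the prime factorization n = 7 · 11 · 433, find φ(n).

φ(33341) = 33341 · (1 − 1/7) · (1 − 1/11) · (1 − 1/433)
       = 33341 · 25920/33341 = 25920.

25920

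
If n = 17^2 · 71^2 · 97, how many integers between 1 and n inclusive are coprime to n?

129776640

φ(17^2) = 17^2 − 17^1 = 289 − 17 = 272.
φ(71^2) = 71^1·(71−1) = 71·70 = 4970.
φ(97) = 97 − 1 = 96.
Since φ is multiplicative, φ(141314353) = 272 · 4970 · 96 = 129776640.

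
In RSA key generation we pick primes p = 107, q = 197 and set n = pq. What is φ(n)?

20776

φ(21079) = 21079 · (1 − 1/107) · (1 − 1/197)
       = 21079 · 20776/21079 = 20776.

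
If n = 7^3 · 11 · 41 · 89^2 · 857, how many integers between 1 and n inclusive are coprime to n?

φ(1050102027821) = 1050102027821 · (1 − 1/7) · (1 − 1/11) · (1 − 1/41) · (1 − 1/89) · (1 − 1/857)
       = 1050102027821 · 180787200/240793861 = 788412979200.

788412979200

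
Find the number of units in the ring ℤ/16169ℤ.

14256

Factor 16169: 16169 = 19 × 23 × 37.
φ(16169) = 16169 · (1 − 1/19) · (1 − 1/23) · (1 − 1/37)
       = 16169 · 14256/16169 = 14256.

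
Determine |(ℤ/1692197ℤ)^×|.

1347840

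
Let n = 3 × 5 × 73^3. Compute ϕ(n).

3069504

φ(5835255) = 5835255 · (1 − 1/3) · (1 − 1/5) · (1 − 1/73)
       = 5835255 · 576/1095 = 3069504.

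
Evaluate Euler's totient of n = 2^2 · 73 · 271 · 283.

φ(2^2) = 2^1·(2−1) = 2·1 = 2.
φ(73) = 73 − 1 = 72.
φ(271) = 271 − 1 = 270.
φ(283) = 283 − 1 = 282.
Multiply: 2 · 72 · 270 · 282 = 10964160.

10964160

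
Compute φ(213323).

184800

213323 = 11^2 · 41 · 43.
φ(213323) = 213323 · (1 − 1/11) · (1 − 1/41) · (1 − 1/43)
       = 213323 · 16800/19393 = 184800.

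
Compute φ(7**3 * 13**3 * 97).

φ(7^3) = 7^2·(7−1) = 49·6 = 294.
φ(13^3) = 13^2·(13−1) = 169·12 = 2028.
φ(97) = 97 − 1 = 96.
φ(73096387) = 294 × 2028 × 96 = 57238272.

57238272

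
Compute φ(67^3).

φ(300763) = 300763 · (1 − 1/67)
       = 300763 · 66/67 = 296274.

296274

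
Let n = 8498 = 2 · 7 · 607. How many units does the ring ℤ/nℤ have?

3636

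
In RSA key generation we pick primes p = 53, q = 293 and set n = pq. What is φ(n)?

φ(53) = 53 − 1 = 52.
φ(293) = 293 − 1 = 292.
φ(15529) = 52 × 292 = 15184.

15184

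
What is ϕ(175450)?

61600

Factor 175450: 175450 = 2 · 5**2 · 11**2 · 29.
φ(2) = 2 − 1 = 1.
φ(5^2) = 5^2 − 5^1 = 25 − 5 = 20.
φ(11^2) = 11^1·(11−1) = 11·10 = 110.
φ(29) = 29 − 1 = 28.
Since φ is multiplicative, φ(175450) = 1 · 20 · 110 · 28 = 61600.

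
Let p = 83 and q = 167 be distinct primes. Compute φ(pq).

φ(n) = (p − 1)(q − 1) = (83−1)(167−1) = 82·166 = 13612.

13612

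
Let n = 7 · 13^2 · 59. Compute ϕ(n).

φ(69797) = 69797 · (1 − 1/7) · (1 − 1/13) · (1 − 1/59)
       = 69797 · 4176/5369 = 54288.

54288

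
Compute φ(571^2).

φ(326041) = 326041 · (1 − 1/571)
       = 326041 · 570/571 = 325470.

325470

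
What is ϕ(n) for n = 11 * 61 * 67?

39600

φ(44957) = 44957 · (1 − 1/11) · (1 − 1/61) · (1 − 1/67)
       = 44957 · 39600/44957 = 39600.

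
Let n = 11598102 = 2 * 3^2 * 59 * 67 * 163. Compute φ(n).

3720816

φ(2) = 2 − 1 = 1.
φ(3^2) = 3^2 − 3^1 = 9 − 3 = 6.
φ(59) = 59 − 1 = 58.
φ(67) = 67 − 1 = 66.
φ(163) = 163 − 1 = 162.
φ(11598102) = 1 × 6 × 58 × 66 × 162 = 3720816.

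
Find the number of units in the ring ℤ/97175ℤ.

68640

Factor 97175: 97175 = 5^2 · 13^2 · 23.
φ(97175) = 97175 · (1 − 1/5) · (1 − 1/13) · (1 − 1/23)
       = 97175 · 1056/1495 = 68640.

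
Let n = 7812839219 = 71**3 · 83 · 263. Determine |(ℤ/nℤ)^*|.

φ(7812839219) = 7812839219 · (1 − 1/71) · (1 − 1/83) · (1 − 1/263)
       = 7812839219 · 1503880/1549859 = 7581059080.

7581059080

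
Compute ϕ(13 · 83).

984

φ(1079) = 1079 · (1 − 1/13) · (1 − 1/83)
       = 1079 · 984/1079 = 984.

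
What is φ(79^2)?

φ(79^2) = 79^1·(79−1) = 79·78 = 6162.

6162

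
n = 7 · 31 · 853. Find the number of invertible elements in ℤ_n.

153360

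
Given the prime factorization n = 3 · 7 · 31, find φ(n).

360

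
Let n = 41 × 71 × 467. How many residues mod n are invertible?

1304800

φ(1359437) = 1359437 · (1 − 1/41) · (1 − 1/71) · (1 − 1/467)
       = 1359437 · 1304800/1359437 = 1304800.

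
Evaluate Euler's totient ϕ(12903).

7040

First factor: 12903 = 3 * 11 * 17 * 23.
φ(3) = 3 − 1 = 2.
φ(11) = 11 − 1 = 10.
φ(17) = 17 − 1 = 16.
φ(23) = 23 − 1 = 22.
Since φ is multiplicative, φ(12903) = 2 · 10 · 16 · 22 = 7040.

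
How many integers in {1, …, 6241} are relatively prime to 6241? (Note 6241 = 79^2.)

6162

φ(6241) = 6241 · (1 − 1/79)
       = 6241 · 78/79 = 6162.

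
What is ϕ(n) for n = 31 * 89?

φ(31) = 31 − 1 = 30.
φ(89) = 89 − 1 = 88.
φ(2759) = 30 × 88 = 2640.

2640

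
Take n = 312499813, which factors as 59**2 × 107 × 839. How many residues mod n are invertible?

303969416

φ(312499813) = 312499813 · (1 − 1/59) · (1 − 1/107) · (1 − 1/839)
       = 312499813 · 5152024/5296607 = 303969416.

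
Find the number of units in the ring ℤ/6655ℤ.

4840

6655 = 5 × 11**3.
φ(6655) = 6655 · (1 − 1/5) · (1 − 1/11)
       = 6655 · 40/55 = 4840.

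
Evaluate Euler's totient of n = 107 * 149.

15688

φ(107) = 107 − 1 = 106.
φ(149) = 149 − 1 = 148.
Since φ is multiplicative, φ(15943) = 106 · 148 = 15688.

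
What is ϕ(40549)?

First factor: 40549 = 23 × 41 × 43.
φ(23) = 23 − 1 = 22.
φ(41) = 41 − 1 = 40.
φ(43) = 43 − 1 = 42.
φ(40549) = 22 × 40 × 42 = 36960.

36960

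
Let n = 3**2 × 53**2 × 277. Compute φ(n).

4563936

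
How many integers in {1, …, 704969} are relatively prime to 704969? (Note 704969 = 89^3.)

697048

φ(704969) = 704969 · (1 − 1/89)
       = 704969 · 88/89 = 697048.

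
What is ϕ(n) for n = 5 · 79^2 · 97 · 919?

φ(5) = 5 − 1 = 4.
φ(79^2) = 79^1·(79−1) = 79·78 = 6162.
φ(97) = 97 − 1 = 96.
φ(919) = 919 − 1 = 918.
φ(2781707315) = 4 × 6162 × 96 × 918 = 2172178944.

2172178944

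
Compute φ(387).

252

First factor: 387 = 3^2 × 43.
φ(387) = 387 · (1 − 1/3) · (1 − 1/43)
       = 387 · 84/129 = 252.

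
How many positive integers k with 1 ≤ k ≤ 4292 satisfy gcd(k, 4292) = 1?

2016

Prime factorization: 4292 = 2**2 · 29 · 37.
φ(4292) = 4292 · (1 − 1/2) · (1 − 1/29) · (1 − 1/37)
       = 4292 · 1008/2146 = 2016.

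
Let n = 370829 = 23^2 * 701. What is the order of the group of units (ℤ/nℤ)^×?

354200

φ(23^2) = 23^2 − 23^1 = 529 − 23 = 506.
φ(701) = 701 − 1 = 700.
Multiply: 506 · 700 = 354200.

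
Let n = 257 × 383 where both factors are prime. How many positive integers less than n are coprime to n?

φ(pq) = (p−1)(q−1) = 256 · 382 = 97792.

97792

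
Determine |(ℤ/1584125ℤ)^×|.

1108800

Factor 1584125: 1584125 = 5^3 * 19 * 23 * 29.
φ(5^3) = 5^2·(5−1) = 25·4 = 100.
φ(19) = 19 − 1 = 18.
φ(23) = 23 − 1 = 22.
φ(29) = 29 − 1 = 28.
Since φ is multiplicative, φ(1584125) = 100 · 18 · 22 · 28 = 1108800.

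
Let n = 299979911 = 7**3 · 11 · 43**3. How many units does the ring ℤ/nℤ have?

φ(299979911) = 299979911 · (1 − 1/7) · (1 − 1/11) · (1 − 1/43)
       = 299979911 · 2520/3311 = 228314520.

228314520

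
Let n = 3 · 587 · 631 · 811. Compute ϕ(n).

598071600

φ(901175901) = 901175901 · (1 − 1/3) · (1 − 1/587) · (1 − 1/631) · (1 − 1/811)
       = 901175901 · 598071600/901175901 = 598071600.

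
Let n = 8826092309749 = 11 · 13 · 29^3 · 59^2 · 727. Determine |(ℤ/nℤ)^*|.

7020239022720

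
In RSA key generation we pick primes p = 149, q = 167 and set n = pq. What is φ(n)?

24568

φ(n) = (p − 1)(q − 1) = (149−1)(167−1) = 148·166 = 24568.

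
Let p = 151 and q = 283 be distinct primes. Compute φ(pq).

42300

φ(n) = (p − 1)(q − 1) = (151−1)(283−1) = 150·282 = 42300.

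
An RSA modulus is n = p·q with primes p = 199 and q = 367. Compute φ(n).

φ(73033) = 73033 · (1 − 1/199) · (1 − 1/367)
       = 73033 · 72468/73033 = 72468.

72468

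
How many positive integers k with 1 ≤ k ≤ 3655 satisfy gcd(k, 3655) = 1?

2688

Factor 3655: 3655 = 5 · 17 · 43.
φ(5) = 5 − 1 = 4.
φ(17) = 17 − 1 = 16.
φ(43) = 43 − 1 = 42.
Multiply: 4 · 16 · 42 = 2688.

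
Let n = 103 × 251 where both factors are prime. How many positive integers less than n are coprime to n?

φ(pq) = (p−1)(q−1) = 102 · 250 = 25500.

25500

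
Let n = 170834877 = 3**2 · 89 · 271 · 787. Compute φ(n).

φ(3^2) = 3^2 − 3^1 = 9 − 3 = 6.
φ(89) = 89 − 1 = 88.
φ(271) = 271 − 1 = 270.
φ(787) = 787 − 1 = 786.
Since φ is multiplicative, φ(170834877) = 6 · 88 · 270 · 786 = 112052160.

112052160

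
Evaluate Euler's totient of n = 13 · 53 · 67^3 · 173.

31798495872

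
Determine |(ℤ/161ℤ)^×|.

Factor 161: 161 = 7 * 23.
φ(7) = 7 − 1 = 6.
φ(23) = 23 − 1 = 22.
Multiply: 6 · 22 = 132.

132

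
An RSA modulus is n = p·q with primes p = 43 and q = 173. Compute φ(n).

7224

For distinct primes, φ(pq) = (p−1)(q−1) = 42 × 172 = 7224.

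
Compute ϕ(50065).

34560

50065 = 5 * 17 * 19 * 31.
φ(5) = 5 − 1 = 4.
φ(17) = 17 − 1 = 16.
φ(19) = 19 − 1 = 18.
φ(31) = 31 − 1 = 30.
Multiply: 4 · 16 · 18 · 30 = 34560.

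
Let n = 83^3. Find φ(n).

564898

φ(571787) = 571787 · (1 − 1/83)
       = 571787 · 82/83 = 564898.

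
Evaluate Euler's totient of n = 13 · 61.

720

φ(13) = 13 − 1 = 12.
φ(61) = 61 − 1 = 60.
Since φ is multiplicative, φ(793) = 12 · 60 = 720.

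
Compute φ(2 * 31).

30

φ(2) = 2 − 1 = 1.
φ(31) = 31 − 1 = 30.
Multiply: 1 · 30 = 30.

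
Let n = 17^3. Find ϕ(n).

φ(17^3) = 17^2·(17−1) = 289·16 = 4624.

4624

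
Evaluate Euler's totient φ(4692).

Prime factorization: 4692 = 2^2 · 3 · 17 · 23.
φ(4692) = 4692 · (1 − 1/2) · (1 − 1/3) · (1 − 1/17) · (1 − 1/23)
       = 4692 · 704/2346 = 1408.

1408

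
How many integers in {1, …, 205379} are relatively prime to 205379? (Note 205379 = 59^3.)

φ(205379) = 205379 · (1 − 1/59)
       = 205379 · 58/59 = 201898.

201898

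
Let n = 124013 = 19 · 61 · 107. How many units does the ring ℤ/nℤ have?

114480

φ(19) = 19 − 1 = 18.
φ(61) = 61 − 1 = 60.
φ(107) = 107 − 1 = 106.
φ(124013) = 18 × 60 × 106 = 114480.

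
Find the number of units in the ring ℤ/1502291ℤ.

1502291 = 7^2 · 23 · 31 · 43.
φ(1502291) = 1502291 · (1 − 1/7) · (1 − 1/23) · (1 − 1/31) · (1 − 1/43)
       = 1502291 · 166320/214613 = 1164240.

1164240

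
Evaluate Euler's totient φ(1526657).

Prime factorization: 1526657 = 11**3 × 31 × 37.
φ(1526657) = 1526657 · (1 − 1/11) · (1 − 1/31) · (1 − 1/37)
       = 1526657 · 10800/12617 = 1306800.

1306800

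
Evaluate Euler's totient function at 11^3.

1210

φ(11^3) = 11^3 − 11^2 = 1331 − 121 = 1210.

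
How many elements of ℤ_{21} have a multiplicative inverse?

12

21 = 3 · 7.
φ(21) = 21 · (1 − 1/3) · (1 − 1/7)
       = 21 · 12/21 = 12.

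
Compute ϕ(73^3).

383688

φ(389017) = 389017 · (1 − 1/73)
       = 389017 · 72/73 = 383688.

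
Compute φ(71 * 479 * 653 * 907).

19765223520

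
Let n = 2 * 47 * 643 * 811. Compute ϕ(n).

23920920

φ(2) = 2 − 1 = 1.
φ(47) = 47 − 1 = 46.
φ(643) = 643 − 1 = 642.
φ(811) = 811 − 1 = 810.
φ(49018462) = 1 × 46 × 642 × 810 = 23920920.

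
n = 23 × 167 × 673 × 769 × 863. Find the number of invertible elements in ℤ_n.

φ(1715522849471) = 1715522849471 · (1 − 1/23) · (1 − 1/167) · (1 − 1/673) · (1 − 1/769) · (1 − 1/863)
       = 1715522849471 · 1624682594304/1715522849471 = 1624682594304.

1624682594304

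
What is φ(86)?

Prime factorization: 86 = 2 · 43.
φ(86) = 86 · (1 − 1/2) · (1 − 1/43)
       = 86 · 42/86 = 42.

42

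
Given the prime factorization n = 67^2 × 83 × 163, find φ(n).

φ(67^2) = 67^2 − 67^1 = 4489 − 67 = 4422.
φ(83) = 83 − 1 = 82.
φ(163) = 163 − 1 = 162.
Multiply: 4422 · 82 · 162 = 58741848.

58741848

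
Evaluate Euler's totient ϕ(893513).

893513 = 19 · 31 · 37 · 41.
φ(893513) = 893513 · (1 − 1/19) · (1 − 1/31) · (1 − 1/37) · (1 − 1/41)
       = 893513 · 777600/893513 = 777600.

777600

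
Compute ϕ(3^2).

φ(9) = 9 · (1 − 1/3)
       = 9 · 2/3 = 6.

6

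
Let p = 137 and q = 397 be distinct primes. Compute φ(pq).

φ(pq) = (p−1)(q−1) = 136 · 396 = 53856.

53856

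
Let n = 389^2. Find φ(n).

φ(389^2) = 389^1·(389−1) = 389·388 = 150932.

150932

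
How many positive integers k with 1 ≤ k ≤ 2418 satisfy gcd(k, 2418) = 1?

720

Prime factorization: 2418 = 2 × 3 × 13 × 31.
φ(2418) = 2418 · (1 − 1/2) · (1 − 1/3) · (1 − 1/13) · (1 − 1/31)
       = 2418 · 720/2418 = 720.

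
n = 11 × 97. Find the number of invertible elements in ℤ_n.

φ(11) = 11 − 1 = 10.
φ(97) = 97 − 1 = 96.
φ(1067) = 10 × 96 = 960.

960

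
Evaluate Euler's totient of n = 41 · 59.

φ(41) = 41 − 1 = 40.
φ(59) = 59 − 1 = 58.
φ(2419) = 40 × 58 = 2320.

2320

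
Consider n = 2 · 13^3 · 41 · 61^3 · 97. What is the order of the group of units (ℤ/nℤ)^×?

φ(2) = 2 − 1 = 1.
φ(13^3) = 13^3 − 13^2 = 2197 − 169 = 2028.
φ(41) = 41 − 1 = 40.
φ(61^3) = 61^2·(61−1) = 3721·60 = 223260.
φ(97) = 97 − 1 = 96.
φ(3966478902178) = 1 × 2028 × 40 × 223260 × 96 = 1738641715200.

1738641715200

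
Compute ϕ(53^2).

φ(2809) = 2809 · (1 − 1/53)
       = 2809 · 52/53 = 2756.

2756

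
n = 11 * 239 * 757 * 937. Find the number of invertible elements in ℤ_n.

1684126080

φ(1864773361) = 1864773361 · (1 − 1/11) · (1 − 1/239) · (1 − 1/757) · (1 − 1/937)
       = 1864773361 · 1684126080/1864773361 = 1684126080.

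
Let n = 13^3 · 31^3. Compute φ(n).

58467240

φ(65450827) = 65450827 · (1 − 1/13) · (1 − 1/31)
       = 65450827 · 360/403 = 58467240.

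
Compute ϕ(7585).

5760

7585 = 5 × 37 × 41.
φ(5) = 5 − 1 = 4.
φ(37) = 37 − 1 = 36.
φ(41) = 41 − 1 = 40.
Multiply: 4 · 36 · 40 = 5760.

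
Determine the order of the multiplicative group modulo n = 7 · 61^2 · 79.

1712880

φ(7) = 7 − 1 = 6.
φ(61^2) = 61^2 − 61^1 = 3721 − 61 = 3660.
φ(79) = 79 − 1 = 78.
φ(2057713) = 6 × 3660 × 78 = 1712880.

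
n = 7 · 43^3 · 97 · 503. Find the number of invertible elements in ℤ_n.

φ(27154582259) = 27154582259 · (1 − 1/7) · (1 − 1/43) · (1 − 1/97) · (1 − 1/503)
       = 27154582259 · 12144384/14686091 = 22454966016.

22454966016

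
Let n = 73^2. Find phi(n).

5256

φ(5329) = 5329 · (1 − 1/73)
       = 5329 · 72/73 = 5256.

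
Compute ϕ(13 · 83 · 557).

547104

φ(13) = 13 − 1 = 12.
φ(83) = 83 − 1 = 82.
φ(557) = 557 − 1 = 556.
Multiply: 12 · 82 · 556 = 547104.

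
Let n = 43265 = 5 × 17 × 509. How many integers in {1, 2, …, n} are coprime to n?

φ(43265) = 43265 · (1 − 1/5) · (1 − 1/17) · (1 − 1/509)
       = 43265 · 32512/43265 = 32512.

32512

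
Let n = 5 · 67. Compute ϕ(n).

φ(335) = 335 · (1 − 1/5) · (1 − 1/67)
       = 335 · 264/335 = 264.

264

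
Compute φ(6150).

1600

First factor: 6150 = 2 * 3 * 5^2 * 41.
φ(6150) = 6150 · (1 − 1/2) · (1 − 1/3) · (1 − 1/5) · (1 − 1/41)
       = 6150 · 320/1230 = 1600.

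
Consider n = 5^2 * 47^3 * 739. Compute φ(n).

1499822640

φ(1918129925) = 1918129925 · (1 − 1/5) · (1 − 1/47) · (1 − 1/739)
       = 1918129925 · 135792/173665 = 1499822640.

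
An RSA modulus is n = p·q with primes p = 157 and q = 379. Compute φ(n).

φ(n) = (p − 1)(q − 1) = (157−1)(379−1) = 156·378 = 58968.

58968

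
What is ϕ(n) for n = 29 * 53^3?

φ(4317433) = 4317433 · (1 − 1/29) · (1 − 1/53)
       = 4317433 · 1456/1537 = 4089904.

4089904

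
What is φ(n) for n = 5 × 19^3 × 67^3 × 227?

1740370360608

φ(2341429428295) = 2341429428295 · (1 − 1/5) · (1 − 1/19) · (1 − 1/67) · (1 − 1/227)
       = 2341429428295 · 1073952/1444855 = 1740370360608.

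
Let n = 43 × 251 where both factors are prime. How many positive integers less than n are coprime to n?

φ(10793) = 10793 · (1 − 1/43) · (1 − 1/251)
       = 10793 · 10500/10793 = 10500.

10500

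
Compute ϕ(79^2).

6162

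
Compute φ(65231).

60480

Prime factorization: 65231 = 37 · 41 · 43.
φ(37) = 37 − 1 = 36.
φ(41) = 41 − 1 = 40.
φ(43) = 43 − 1 = 42.
φ(65231) = 36 × 40 × 42 = 60480.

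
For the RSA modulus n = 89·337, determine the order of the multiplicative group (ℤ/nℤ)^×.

29568

φ(89) = 89 − 1 = 88.
φ(337) = 337 − 1 = 336.
φ(29993) = 88 × 336 = 29568.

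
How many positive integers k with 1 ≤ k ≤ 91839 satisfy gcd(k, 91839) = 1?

53240

Factor 91839: 91839 = 3 × 11**3 × 23.
φ(91839) = 91839 · (1 − 1/3) · (1 − 1/11) · (1 − 1/23)
       = 91839 · 440/759 = 53240.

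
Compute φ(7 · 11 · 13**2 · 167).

1553760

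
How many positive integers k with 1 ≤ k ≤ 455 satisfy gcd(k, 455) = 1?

288

Factor 455: 455 = 5 · 7 · 13.
φ(5) = 5 − 1 = 4.
φ(7) = 7 − 1 = 6.
φ(13) = 13 − 1 = 12.
Multiply: 4 · 6 · 12 = 288.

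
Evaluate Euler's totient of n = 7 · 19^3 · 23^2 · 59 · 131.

φ(7) = 7 − 1 = 6.
φ(19^3) = 19^2·(19−1) = 361·18 = 6498.
φ(23^2) = 23^1·(23−1) = 23·22 = 506.
φ(59) = 59 − 1 = 58.
φ(131) = 131 − 1 = 130.
Since φ is multiplicative, φ(196307920333) = 6 · 6498 · 506 · 58 · 130 = 148748577120.

148748577120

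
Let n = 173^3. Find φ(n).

5147788

φ(5177717) = 5177717 · (1 − 1/173)
       = 5177717 · 172/173 = 5147788.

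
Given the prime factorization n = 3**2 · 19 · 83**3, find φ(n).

φ(97775577) = 97775577 · (1 − 1/3) · (1 − 1/19) · (1 − 1/83)
       = 97775577 · 2952/4731 = 61008984.

61008984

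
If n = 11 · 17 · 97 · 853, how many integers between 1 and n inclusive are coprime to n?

φ(15472567) = 15472567 · (1 − 1/11) · (1 − 1/17) · (1 − 1/97) · (1 − 1/853)
       = 15472567 · 13086720/15472567 = 13086720.

13086720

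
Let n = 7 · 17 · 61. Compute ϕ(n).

5760

φ(7) = 7 − 1 = 6.
φ(17) = 17 − 1 = 16.
φ(61) = 61 − 1 = 60.
φ(7259) = 6 × 16 × 60 = 5760.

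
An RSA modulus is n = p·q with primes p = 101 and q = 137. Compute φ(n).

13600

φ(13837) = 13837 · (1 − 1/101) · (1 − 1/137)
       = 13837 · 13600/13837 = 13600.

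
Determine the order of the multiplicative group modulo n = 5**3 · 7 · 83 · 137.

6691200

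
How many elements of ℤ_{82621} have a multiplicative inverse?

60480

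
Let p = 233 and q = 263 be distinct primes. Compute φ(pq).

60784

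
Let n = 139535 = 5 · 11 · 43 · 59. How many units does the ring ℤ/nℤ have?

φ(5) = 5 − 1 = 4.
φ(11) = 11 − 1 = 10.
φ(43) = 43 − 1 = 42.
φ(59) = 59 − 1 = 58.
φ(139535) = 4 × 10 × 42 × 58 = 97440.

97440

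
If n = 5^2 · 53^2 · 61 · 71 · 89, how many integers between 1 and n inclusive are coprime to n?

φ(5^2) = 5^1·(5−1) = 5·4 = 20.
φ(53^2) = 53^1·(53−1) = 53·52 = 2756.
φ(61) = 61 − 1 = 60.
φ(71) = 71 − 1 = 70.
φ(89) = 89 − 1 = 88.
Since φ is multiplicative, φ(27068858275) = 20 · 2756 · 60 · 70 · 88 = 20372352000.

20372352000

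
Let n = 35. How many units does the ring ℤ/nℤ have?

Factor 35: 35 = 5 * 7.
φ(5) = 5 − 1 = 4.
φ(7) = 7 − 1 = 6.
Since φ is multiplicative, φ(35) = 4 · 6 = 24.

24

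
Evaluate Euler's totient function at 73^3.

383688

φ(389017) = 389017 · (1 − 1/73)
       = 389017 · 72/73 = 383688.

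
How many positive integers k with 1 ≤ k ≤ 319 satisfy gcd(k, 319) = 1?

Factor 319: 319 = 11 · 29.
φ(11) = 11 − 1 = 10.
φ(29) = 29 − 1 = 28.
Since φ is multiplicative, φ(319) = 10 · 28 = 280.

280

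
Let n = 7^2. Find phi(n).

φ(49) = 49 · (1 − 1/7)
       = 49 · 6/7 = 42.

42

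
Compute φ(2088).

2088 = 2^3 * 3^2 * 29.
φ(2^3) = 2^2·(2−1) = 4·1 = 4.
φ(3^2) = 3^2 − 3^1 = 9 − 3 = 6.
φ(29) = 29 − 1 = 28.
Multiply: 4 · 6 · 28 = 672.

672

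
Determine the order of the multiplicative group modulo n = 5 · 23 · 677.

φ(77855) = 77855 · (1 − 1/5) · (1 − 1/23) · (1 − 1/677)
       = 77855 · 59488/77855 = 59488.

59488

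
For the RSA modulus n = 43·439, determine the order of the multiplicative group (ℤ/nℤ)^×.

18396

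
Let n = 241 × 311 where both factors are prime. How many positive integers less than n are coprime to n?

φ(241) = 241 − 1 = 240.
φ(311) = 311 − 1 = 310.
Since φ is multiplicative, φ(74951) = 240 · 310 = 74400.

74400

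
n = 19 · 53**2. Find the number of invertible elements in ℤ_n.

49608

φ(53371) = 53371 · (1 − 1/19) · (1 − 1/53)
       = 53371 · 936/1007 = 49608.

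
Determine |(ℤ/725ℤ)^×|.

560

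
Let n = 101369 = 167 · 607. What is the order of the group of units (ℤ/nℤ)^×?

100596

φ(101369) = 101369 · (1 − 1/167) · (1 − 1/607)
       = 101369 · 100596/101369 = 100596.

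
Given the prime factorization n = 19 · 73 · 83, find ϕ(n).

106272

φ(115121) = 115121 · (1 − 1/19) · (1 − 1/73) · (1 − 1/83)
       = 115121 · 106272/115121 = 106272.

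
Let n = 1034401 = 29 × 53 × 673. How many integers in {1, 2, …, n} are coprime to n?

978432

φ(29) = 29 − 1 = 28.
φ(53) = 53 − 1 = 52.
φ(673) = 673 − 1 = 672.
Since φ is multiplicative, φ(1034401) = 28 · 52 · 672 = 978432.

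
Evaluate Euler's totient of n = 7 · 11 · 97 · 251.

1440000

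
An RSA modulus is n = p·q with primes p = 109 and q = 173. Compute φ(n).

18576

For distinct primes, φ(pq) = (p−1)(q−1) = 108 × 172 = 18576.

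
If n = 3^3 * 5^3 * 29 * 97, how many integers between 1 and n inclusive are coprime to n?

4838400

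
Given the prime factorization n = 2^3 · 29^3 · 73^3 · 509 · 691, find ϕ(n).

12667912010449920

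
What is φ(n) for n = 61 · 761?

45600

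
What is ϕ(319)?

280

319 = 11 × 29.
φ(11) = 11 − 1 = 10.
φ(29) = 29 − 1 = 28.
Multiply: 10 · 28 = 280.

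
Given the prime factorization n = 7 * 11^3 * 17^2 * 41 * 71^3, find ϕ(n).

27872777856000

φ(39512348269163) = 39512348269163 · (1 − 1/7) · (1 − 1/11) · (1 − 1/17) · (1 − 1/41) · (1 − 1/71)
       = 39512348269163 · 2688000/3810499 = 27872777856000.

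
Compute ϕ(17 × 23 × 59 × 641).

φ(17) = 17 − 1 = 16.
φ(23) = 23 − 1 = 22.
φ(59) = 59 − 1 = 58.
φ(641) = 641 − 1 = 640.
Multiply: 16 · 22 · 58 · 640 = 13066240.

13066240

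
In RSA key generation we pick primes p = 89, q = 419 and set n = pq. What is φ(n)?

36784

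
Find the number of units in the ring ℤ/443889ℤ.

272160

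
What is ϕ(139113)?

80640

139113 = 3**2 · 13 · 29 · 41.
φ(3^2) = 3^1·(3−1) = 3·2 = 6.
φ(13) = 13 − 1 = 12.
φ(29) = 29 − 1 = 28.
φ(41) = 41 − 1 = 40.
Since φ is multiplicative, φ(139113) = 6 · 12 · 28 · 40 = 80640.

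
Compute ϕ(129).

First factor: 129 = 3 × 43.
φ(3) = 3 − 1 = 2.
φ(43) = 43 − 1 = 42.
Since φ is multiplicative, φ(129) = 2 · 42 = 84.

84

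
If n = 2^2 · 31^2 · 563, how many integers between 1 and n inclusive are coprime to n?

φ(2164172) = 2164172 · (1 − 1/2) · (1 − 1/31) · (1 − 1/563)
       = 2164172 · 16860/34906 = 1045320.

1045320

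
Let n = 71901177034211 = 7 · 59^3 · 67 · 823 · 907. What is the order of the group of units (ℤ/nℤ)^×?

φ(7) = 7 − 1 = 6.
φ(59^3) = 59^3 − 59^2 = 205379 − 3481 = 201898.
φ(67) = 67 − 1 = 66.
φ(823) = 823 − 1 = 822.
φ(907) = 907 − 1 = 906.
φ(71901177034211) = 6 × 201898 × 66 × 822 × 906 = 59542520929056.

59542520929056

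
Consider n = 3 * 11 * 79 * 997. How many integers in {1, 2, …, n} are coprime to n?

1553760

φ(3) = 3 − 1 = 2.
φ(11) = 11 − 1 = 10.
φ(79) = 79 − 1 = 78.
φ(997) = 997 − 1 = 996.
Multiply: 2 · 10 · 78 · 996 = 1553760.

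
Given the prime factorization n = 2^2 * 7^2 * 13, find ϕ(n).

1008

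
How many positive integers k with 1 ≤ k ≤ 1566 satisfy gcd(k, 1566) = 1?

1566 = 2 × 3**3 × 29.
φ(2) = 2 − 1 = 1.
φ(3^3) = 3^3 − 3^2 = 27 − 9 = 18.
φ(29) = 29 − 1 = 28.
Multiply: 1 · 18 · 28 = 504.

504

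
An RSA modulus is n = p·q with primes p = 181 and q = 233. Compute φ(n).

41760

φ(181) = 181 − 1 = 180.
φ(233) = 233 − 1 = 232.
Multiply: 180 · 232 = 41760.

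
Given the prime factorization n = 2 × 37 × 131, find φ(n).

φ(2) = 2 − 1 = 1.
φ(37) = 37 − 1 = 36.
φ(131) = 131 − 1 = 130.
φ(9694) = 1 × 36 × 130 = 4680.

4680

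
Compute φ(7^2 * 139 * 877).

5077296

φ(5973247) = 5973247 · (1 − 1/7) · (1 − 1/139) · (1 − 1/877)
       = 5973247 · 725328/853321 = 5077296.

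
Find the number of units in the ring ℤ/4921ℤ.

3888

Factor 4921: 4921 = 7 × 19 × 37.
φ(7) = 7 − 1 = 6.
φ(19) = 19 − 1 = 18.
φ(37) = 37 − 1 = 36.
Since φ is multiplicative, φ(4921) = 6 · 18 · 36 = 3888.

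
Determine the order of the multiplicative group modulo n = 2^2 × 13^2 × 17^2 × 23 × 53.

φ(238148716) = 238148716 · (1 − 1/2) · (1 − 1/13) · (1 − 1/17) · (1 − 1/23) · (1 − 1/53)
       = 238148716 · 219648/538798 = 97084416.

97084416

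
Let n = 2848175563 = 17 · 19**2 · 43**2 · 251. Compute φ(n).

φ(17) = 17 − 1 = 16.
φ(19^2) = 19^2 − 19^1 = 361 − 19 = 342.
φ(43^2) = 43^2 − 43^1 = 1849 − 43 = 1806.
φ(251) = 251 − 1 = 250.
Multiply: 16 · 342 · 1806 · 250 = 2470608000.

2470608000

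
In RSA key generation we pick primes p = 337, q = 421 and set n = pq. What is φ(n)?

141120

φ(n) = (p − 1)(q − 1) = (337−1)(421−1) = 336·420 = 141120.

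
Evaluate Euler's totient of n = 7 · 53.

φ(7) = 7 − 1 = 6.
φ(53) = 53 − 1 = 52.
φ(371) = 6 × 52 = 312.

312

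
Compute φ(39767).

28512

Prime factorization: 39767 = 7 · 13 · 19 · 23.
φ(39767) = 39767 · (1 − 1/7) · (1 − 1/13) · (1 − 1/19) · (1 − 1/23)
       = 39767 · 28512/39767 = 28512.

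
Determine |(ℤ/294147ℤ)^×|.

Prime factorization: 294147 = 3^2 × 7^2 × 23 × 29.
φ(3^2) = 3^2 − 3^1 = 9 − 3 = 6.
φ(7^2) = 7^1·(7−1) = 7·6 = 42.
φ(23) = 23 − 1 = 22.
φ(29) = 29 − 1 = 28.
Multiply: 6 · 42 · 22 · 28 = 155232.

155232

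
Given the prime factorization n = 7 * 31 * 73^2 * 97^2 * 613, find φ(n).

5391656939520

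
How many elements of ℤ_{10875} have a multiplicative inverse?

Factor 10875: 10875 = 3 × 5^3 × 29.
φ(3) = 3 − 1 = 2.
φ(5^3) = 5^3 − 5^2 = 125 − 25 = 100.
φ(29) = 29 − 1 = 28.
Multiply: 2 · 100 · 28 = 5600.

5600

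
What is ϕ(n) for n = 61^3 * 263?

φ(61^3) = 61^3 − 61^2 = 226981 − 3721 = 223260.
φ(263) = 263 − 1 = 262.
Multiply: 223260 · 262 = 58494120.

58494120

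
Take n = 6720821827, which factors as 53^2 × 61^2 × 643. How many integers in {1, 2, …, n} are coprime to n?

6475828320

φ(6720821827) = 6720821827 · (1 − 1/53) · (1 − 1/61) · (1 − 1/643)
       = 6720821827 · 2003040/2078819 = 6475828320.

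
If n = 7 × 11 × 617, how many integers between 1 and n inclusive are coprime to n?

36960

φ(7) = 7 − 1 = 6.
φ(11) = 11 − 1 = 10.
φ(617) = 617 − 1 = 616.
φ(47509) = 6 × 10 × 616 = 36960.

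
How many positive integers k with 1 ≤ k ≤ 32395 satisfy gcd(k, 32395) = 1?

First factor: 32395 = 5 * 11 * 19 * 31.
φ(5) = 5 − 1 = 4.
φ(11) = 11 − 1 = 10.
φ(19) = 19 − 1 = 18.
φ(31) = 31 − 1 = 30.
Multiply: 4 · 10 · 18 · 30 = 21600.

21600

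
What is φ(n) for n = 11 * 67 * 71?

46200

φ(52327) = 52327 · (1 − 1/11) · (1 − 1/67) · (1 − 1/71)
       = 52327 · 46200/52327 = 46200.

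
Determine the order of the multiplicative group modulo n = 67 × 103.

φ(67) = 67 − 1 = 66.
φ(103) = 103 − 1 = 102.
Since φ is multiplicative, φ(6901) = 66 · 102 = 6732.

6732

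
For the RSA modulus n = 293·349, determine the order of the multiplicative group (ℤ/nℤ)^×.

101616

φ(102257) = 102257 · (1 − 1/293) · (1 − 1/349)
       = 102257 · 101616/102257 = 101616.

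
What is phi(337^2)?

113232

φ(337^2) = 337^1·(337−1) = 337·336 = 113232.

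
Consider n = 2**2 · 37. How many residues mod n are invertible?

72

φ(2^2) = 2^2 − 2^1 = 4 − 2 = 2.
φ(37) = 37 − 1 = 36.
φ(148) = 2 × 36 = 72.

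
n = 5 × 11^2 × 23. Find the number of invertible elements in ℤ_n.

9680

φ(5) = 5 − 1 = 4.
φ(11^2) = 11^2 − 11^1 = 121 − 11 = 110.
φ(23) = 23 − 1 = 22.
φ(13915) = 4 × 110 × 22 = 9680.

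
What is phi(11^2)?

110

φ(121) = 121 · (1 − 1/11)
       = 121 · 10/11 = 110.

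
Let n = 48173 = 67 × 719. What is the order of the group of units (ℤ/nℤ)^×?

47388

φ(67) = 67 − 1 = 66.
φ(719) = 719 − 1 = 718.
Since φ is multiplicative, φ(48173) = 66 · 718 = 47388.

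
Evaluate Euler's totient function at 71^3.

352870

φ(357911) = 357911 · (1 − 1/71)
       = 357911 · 70/71 = 352870.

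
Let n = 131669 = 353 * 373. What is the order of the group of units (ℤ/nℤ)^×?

φ(353) = 353 − 1 = 352.
φ(373) = 373 − 1 = 372.
φ(131669) = 352 × 372 = 130944.

130944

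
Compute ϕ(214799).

Factor 214799: 214799 = 13^2 × 31 × 41.
φ(214799) = 214799 · (1 − 1/13) · (1 − 1/31) · (1 − 1/41)
       = 214799 · 14400/16523 = 187200.

187200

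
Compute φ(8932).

3360

First factor: 8932 = 2^2 · 7 · 11 · 29.
φ(8932) = 8932 · (1 − 1/2) · (1 − 1/7) · (1 − 1/11) · (1 − 1/29)
       = 8932 · 1680/4466 = 3360.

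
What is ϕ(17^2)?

272

φ(289) = 289 · (1 − 1/17)
       = 289 · 16/17 = 272.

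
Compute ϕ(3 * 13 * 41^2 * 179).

7006080

φ(11735061) = 11735061 · (1 − 1/3) · (1 − 1/13) · (1 − 1/41) · (1 − 1/179)
       = 11735061 · 170880/286221 = 7006080.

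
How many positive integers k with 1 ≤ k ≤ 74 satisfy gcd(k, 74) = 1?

36

Prime factorization: 74 = 2 * 37.
φ(2) = 2 − 1 = 1.
φ(37) = 37 − 1 = 36.
Since φ is multiplicative, φ(74) = 1 · 36 = 36.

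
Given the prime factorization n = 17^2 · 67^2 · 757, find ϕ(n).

909304704

φ(17^2) = 17^1·(17−1) = 17·16 = 272.
φ(67^2) = 67^2 − 67^1 = 4489 − 67 = 4422.
φ(757) = 757 − 1 = 756.
φ(982071997) = 272 × 4422 × 756 = 909304704.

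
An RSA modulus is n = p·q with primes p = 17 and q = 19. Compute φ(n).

288

φ(pq) = (p−1)(q−1) = 16 · 18 = 288.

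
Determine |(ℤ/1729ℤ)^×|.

1296

1729 = 7 * 13 * 19.
φ(7) = 7 − 1 = 6.
φ(13) = 13 − 1 = 12.
φ(19) = 19 − 1 = 18.
Since φ is multiplicative, φ(1729) = 6 · 12 · 18 = 1296.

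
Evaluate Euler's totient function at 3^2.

φ(9) = 9 · (1 − 1/3)
       = 9 · 2/3 = 6.

6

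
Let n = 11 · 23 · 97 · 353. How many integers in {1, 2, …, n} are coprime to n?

7434240

φ(11) = 11 − 1 = 10.
φ(23) = 23 − 1 = 22.
φ(97) = 97 − 1 = 96.
φ(353) = 353 − 1 = 352.
Multiply: 10 · 22 · 96 · 352 = 7434240.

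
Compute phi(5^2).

20

φ(5^2) = 5^2 − 5^1 = 25 − 5 = 20.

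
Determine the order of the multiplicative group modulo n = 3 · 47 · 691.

63480

φ(3) = 3 − 1 = 2.
φ(47) = 47 − 1 = 46.
φ(691) = 691 − 1 = 690.
Since φ is multiplicative, φ(97431) = 2 · 46 · 690 = 63480.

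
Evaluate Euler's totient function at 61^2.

φ(61^2) = 61^1·(61−1) = 61·60 = 3660.

3660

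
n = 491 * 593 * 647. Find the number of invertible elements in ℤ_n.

φ(491) = 491 − 1 = 490.
φ(593) = 593 − 1 = 592.
φ(647) = 647 − 1 = 646.
Since φ is multiplicative, φ(188382461) = 490 · 592 · 646 = 187391680.

187391680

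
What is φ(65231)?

First factor: 65231 = 37 * 41 * 43.
φ(37) = 37 − 1 = 36.
φ(41) = 41 − 1 = 40.
φ(43) = 43 − 1 = 42.
Since φ is multiplicative, φ(65231) = 36 · 40 · 42 = 60480.

60480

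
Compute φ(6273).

Prime factorization: 6273 = 3**2 · 17 · 41.
φ(6273) = 6273 · (1 − 1/3) · (1 − 1/17) · (1 − 1/41)
       = 6273 · 1280/2091 = 3840.

3840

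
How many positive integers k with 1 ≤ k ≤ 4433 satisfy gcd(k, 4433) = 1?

3600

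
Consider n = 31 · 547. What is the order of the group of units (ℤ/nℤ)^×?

16380

φ(16957) = 16957 · (1 − 1/31) · (1 − 1/547)
       = 16957 · 16380/16957 = 16380.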